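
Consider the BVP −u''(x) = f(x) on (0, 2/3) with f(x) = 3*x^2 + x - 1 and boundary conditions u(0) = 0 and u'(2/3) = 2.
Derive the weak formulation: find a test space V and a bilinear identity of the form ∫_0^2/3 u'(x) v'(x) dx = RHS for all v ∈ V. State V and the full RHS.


V = {v ∈ H^1(0, 2/3) : v(0) = 0} (test functions vanish at x = 0 where u is specified); weak form: ∫_0^2/3 u'v' dx = ∫_0^2/3 (3*x^2 + x - 1) v dx + 2·v(2/3) for all v ∈ V.

Multiply both sides by a test function v and integrate from 0 to 2/3:
  ∫_0^2/3 −u''(x) v(x) dx = ∫_0^2/3 f(x) v(x) dx.
Integrate the LHS by parts once:
  ∫_0^2/3 −u'' v dx = −[u'(x) v(x)]_0^2/3 + ∫_0^2/3 u'(x) v'(x) dx.
Thus ∫_0^2/3 u'(x) v'(x) dx = ∫_0^2/3 f(x) v(x) dx + [u'(x) v(x)]_0^2/3.
Choose V so that boundary terms are either known or forced to vanish.
Mixed BC: u(0) = 0 (Dirichlet) and u'(2/3) = 2 (Neumann). Define V = {v ∈ H^1(0, 2/3) : v(0) = 0}. Then [u' v]_0^2/3 = u'(2/3)·v(2/3) − u'(0)·0 = 2·v(2/3).
Weak formulation: find u (satisfying any essential BC) such that ∫_0^2/3 u'(x) v'(x) dx = ∫_0^2/3 f v dx + 2·v(2/3) for all v ∈ V (Dirichlet at 0 absorbed into V; Neumann datum at x = 2/3 contributes the boundary term).
Substituting f(x) = 3*x^2 + x - 1, the right-hand side is ∫_0^2/3 (3*x^2 + x - 1) v dx + 2·v(2/3).


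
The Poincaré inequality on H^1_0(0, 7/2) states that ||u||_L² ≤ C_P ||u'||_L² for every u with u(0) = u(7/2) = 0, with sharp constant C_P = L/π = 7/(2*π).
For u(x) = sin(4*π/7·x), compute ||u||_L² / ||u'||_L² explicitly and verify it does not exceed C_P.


||u||_L² / ||u'||_L² = 7/(4*π) < C_P = 7/(2*π).

u(x) = sin(4*π/7·x), so u'(x) = 4*π*cos(4*π*x/7)/7.
Writing u(x) = A·sin(kπx/L) with A = 1 and k = 2, use ∫_0^L sin²(kπx/L) dx = L/2 and ∫_0^L cos²(kπx/L) dx = L/2.
u² = 1·sin²(4*π/7·x) and (u')² = 16*π^2/49·cos²(4*π/7·x), and each of sin², cos² integrates to L/2 = 7/4 over (0, 7/2).
∫_0^7/2 u² dx = 7/4, so ||u||_L² = sqrt(7)/2.
∫_0^7/2 (u')² dx = 4*π^2/7, so ||u'||_L² = 2*sqrt(7)*π/7.
Ratio ||u||_L² / ||u'||_L² = 7/(4*π).
Sharp Poincaré constant on H^1_0(0, 7/2) is C_P = L/π = 7/(2*π), achieved by sin(2*π/7·x).
This is the k = 2 harmonic; the ratio L/(kπ) is strictly less than C_P = L/π, consistent with the sharp inequality ||u||_L² ≤ C_P ||u'||_L².


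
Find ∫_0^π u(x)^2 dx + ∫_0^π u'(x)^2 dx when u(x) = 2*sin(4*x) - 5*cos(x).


||u||_{H^1(0,π)}^2 = -64/3 + 59*π

u'(x) = 5*sin(x) + 8*cos(4*x).
Expand u² and (u')² and integrate term by term on (0, π), using: for integers n ≥ 1, ∫_0^π sin²(nx) dx = ∫_0^π cos²(nx) dx = π/2; for n ≠ n', ∫_0^π sin(nx)sin(n'x) dx = ∫_0^π cos(nx)cos(n'x) dx = 0; and by product-to-sum, ∫_0^π sin(nx)cos(n'x) dx = ½∫_0^π [sin((n+n')x) + sin((n−n')x)] dx, which is 0 when n+n' is even and 2n/(n²−n'²) when n+n' is odd (it need not vanish on (0, π)).
  u² squared terms: (-5)²·∫cos(x)² dx = 25·π/2 = 25*π/2;  (2)²·∫sin(4x)² dx = 4·π/2 = 2*π.
  u² cross terms: 2·(-5)·(2)·∫cos(x)·sin(4x) dx = -20·(8/15) = -32/3.
  So ∫_0^π u² dx = 25*π/2 + 2*π − 32/3 = -32/3 + 29*π/2.
  (u')² squared terms: (5)²·∫sin(x)² dx = 25·π/2 = 25*π/2;  (8)²·∫cos(4x)² dx = 64·π/2 = 32*π.
  (u')² cross terms: 2·(5)·(8)·∫sin(x)·cos(4x) dx = 80·(-2/15) = -32/3.
  So ∫_0^π (u')² dx = 25*π/2 + 32*π − 32/3 = -32/3 + 89*π/2.
||u||_{H^1}^2 = (-32/3 + 29*π/2) + (-32/3 + 89*π/2) = -64/3 + 59*π.


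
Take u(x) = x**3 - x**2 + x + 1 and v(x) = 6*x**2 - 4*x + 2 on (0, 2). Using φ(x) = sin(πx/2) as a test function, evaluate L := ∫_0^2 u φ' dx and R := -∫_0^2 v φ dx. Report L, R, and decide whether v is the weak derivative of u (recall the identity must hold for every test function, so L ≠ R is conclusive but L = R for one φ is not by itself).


LHS = -20/π + 96/π^3, RHS = -40/π + 192/π^3. No, v is not the weak derivative of u.

u(x) = x**3 - x**2 + x + 1, classical derivative u'(x) = 3*x**2 - 2*x + 1.
φ(x) = sin(πx/2), so φ'(x) = π*cos(π*x/2)/2.
Note φ(0) = φ(2) = 0, so the boundary term u·φ vanishes.
LHS = ∫_0^2 u(x) φ'(x) dx = ∫_0^2 (π*x^3*cos(π*x/2)/2 - π*x^2*cos(π*x/2)/2 + π*x*cos(π*x/2)/2 + π*cos(π*x/2)/2) dx. Term by term:
  ∫_0^2 π*cos(π*x/2)/2 dx = 0;  ∫_0^2 π*x*cos(π*x/2)/2 dx = -4/π;  ∫_0^2 π*x^3*cos(π*x/2)/2 dx = -24/π + 96/π^3;
  ∫_0^2 -π*x^2*cos(π*x/2)/2 dx = 8/π.
Sum: 0 − 4/π + -24/π + 96/π^3 + 8/π = -20/π + 96/π^3.
So LHS = -20/π + 96/π^3.
∫_0^2 v(x) φ(x) dx = ∫_0^2 (6*x^2*sin(π*x/2) - 4*x*sin(π*x/2) + 2*sin(π*x/2)) dx. Term by term:
  ∫_0^2 2*sin(π*x/2) dx = 8/π;  ∫_0^2 -4*x*sin(π*x/2) dx = -16/π;  ∫_0^2 6*x^2*sin(π*x/2) dx = -192/π^3 + 48/π.
Sum: 8/π − 16/π + -192/π^3 + 48/π = -192/π^3 + 40/π.
So RHS = -∫_0^2 v(x) φ(x) dx = -40/π + 192/π^3.
LHS − RHS = -96/π^3 + 20/π ≠ 0, so the identity fails.
(For a valid weak derivative the identity must hold for EVERY test function, in particular this one. The failure shows v is NOT the weak derivative of u.)
Correct weak derivative would be u'(x) = 3*x**2 - 2*x + 1.


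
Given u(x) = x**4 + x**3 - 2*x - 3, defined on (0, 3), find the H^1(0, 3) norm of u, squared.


||u||_{H^1}^2 = 1553361/140

The H^1 norm (squared) on an interval (0, L) is
  ||u||_{H^1}^2 = ∫_0^L u(x)^2 dx + ∫_0^L u'(x)^2 dx.
Compute u'(x) = 4*x**3 + 3*x**2 - 2.
Then u(x)^2 = x**8 + 2*x**7 + x**6 - 4*x**5 - 10*x**4 - 6*x**3 + 4*x**2 + 12*x + 9 and u'(x)^2 = 16*x**6 + 24*x**5 + 9*x**4 - 16*x**3 - 12*x**2 + 4.
Integrate each monomial from 0 to 3 using ∫_0^3 c·x^n dx = c·3^(n+1)/(n+1):
  ∫_0^3 u(x)^2 dx = ∫_0^3 (x^8 + 2*x^7 + x^6 - 4*x^5 - 10*x^4 - 6*x^3 + 4*x^2 + 12*x + 9) dx. Term by term:
    ∫_0^3 x^8 dx = 2187;  ∫_0^3 2*x^7 dx = 6561/4;  ∫_0^3 x^6 dx = 2187/7;
    ∫_0^3 -4*x^5 dx = -486;  ∫_0^3 -10*x^4 dx = -486;  ∫_0^3 -6*x^3 dx = -243/2;
    ∫_0^3 4*x^2 dx = 36;  ∫_0^3 12*x dx = 54;  ∫_0^3 9 dx = 27.
  Sum: 2187 + 6561/4 + 2187/7 − 486 − 486 − 243/2 + 36 + 54 + 27 = 88569/28.
  ∫_0^3 u'(x)^2 dx = ∫_0^3 (16*x^6 + 24*x^5 + 9*x^4 - 16*x^3 - 12*x^2 + 4) dx. Term by term:
    ∫_0^3 16*x^6 dx = 34992/7;  ∫_0^3 24*x^5 dx = 2916;  ∫_0^3 9*x^4 dx = 2187/5;
    ∫_0^3 -16*x^3 dx = -324;  ∫_0^3 -12*x^2 dx = -108;  ∫_0^3 4 dx = 12.
  Sum: 34992/7 + 2916 + 2187/5 − 324 − 108 + 12 = 277629/35.
Adding: ||u||_{H^1}^2 = 88569/28 + 277629/35 = 1553361/140.


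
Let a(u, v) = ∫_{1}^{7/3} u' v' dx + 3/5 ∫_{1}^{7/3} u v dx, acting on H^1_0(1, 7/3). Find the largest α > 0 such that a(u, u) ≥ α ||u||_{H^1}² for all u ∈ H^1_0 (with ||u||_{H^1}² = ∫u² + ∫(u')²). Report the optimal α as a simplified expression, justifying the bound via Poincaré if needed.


α = 3*(16 + 15*π^2)/(5*(16 + 9*π^2))

Coercivity of a(·,·) on H^1_0(1, 7/3) means a(u, u) ≥ α ||u||_{H^1}² for every u ∈ H^1_0.
The interval has length L = 4/3, and Poincaré/coercivity depend only on L. Here a(u, u) = ∫(u')² + (3/5)·∫u².
Here 0 < c = 3/5 < 1. The condition a(u,u) ≥ α||u||_{H^1}² reads (1−α)∫(u')² ≥ (α−c)∫u². Any admissible α is ≤ 1 (rapidly oscillating u have ∫u²/∫(u')² → 0), and α = 1 would force 0 ≥ (1−c)∫u², impossible since c < 1; so 1−α > 0. By the sharp Poincaré inequality on H^1_0 of an interval of length L, ∫(u')² ≥ (π/L)²∫u² with equality for the first sine mode sin(π(x−x₀)/L) (x₀ the left endpoint), so the inequality holds for all u iff (1−α)(π/L)² ≥ α − c, i.e. α ≤ ((π/L)² + c)/((π/L)² + 1) = (1 + c(L/π)²)/(1 + (L/π)²). With (π/L)² = 9*π^2/16 and c = 3/5, the largest admissible constant is α = ((π/L)² + c)/((π/L)² + 1).
Simplifying, α = 3*(16 + 15*π^2)/(5*(16 + 9*π^2)).


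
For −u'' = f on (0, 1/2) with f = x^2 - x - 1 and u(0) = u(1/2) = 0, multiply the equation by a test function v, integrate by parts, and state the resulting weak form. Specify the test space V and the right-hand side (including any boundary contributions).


V = H^1_0(0, 1/2) (so v(0) = v(1/2) = 0); weak form: ∫_0^1/2 u'v' dx = ∫_0^1/2 (x^2 - x - 1) v dx for all v ∈ V.

Multiply both sides by a test function v and integrate from 0 to 1/2:
  ∫_0^1/2 −u''(x) v(x) dx = ∫_0^1/2 f(x) v(x) dx.
Integrate the LHS by parts once:
  ∫_0^1/2 −u'' v dx = −[u'(x) v(x)]_0^1/2 + ∫_0^1/2 u'(x) v'(x) dx.
Thus ∫_0^1/2 u'(x) v'(x) dx = ∫_0^1/2 f(x) v(x) dx + [u'(x) v(x)]_0^1/2.
Choose V so that boundary terms are either known or forced to vanish.
u is Dirichlet: u(0) = u(1/2) = 0. Let V = H^1_0(0, 1/2); then v(0) = v(1/2) = 0, and [u' v]_0^1/2 = 0.
Weak formulation: find u (satisfying any essential BC) such that ∫_0^1/2 u'(x) v'(x) dx = ∫_0^1/2 f v dx for all v ∈ V.
Substituting f(x) = x^2 - x - 1, the right-hand side is ∫_0^1/2 (x^2 - x - 1) v dx.


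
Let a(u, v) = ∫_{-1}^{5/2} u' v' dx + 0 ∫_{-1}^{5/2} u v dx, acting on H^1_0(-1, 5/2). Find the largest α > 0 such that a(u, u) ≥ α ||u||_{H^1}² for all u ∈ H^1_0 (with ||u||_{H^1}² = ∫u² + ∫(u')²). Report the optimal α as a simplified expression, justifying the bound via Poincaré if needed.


α = 4*π^2/(4*π^2 + 49)

Coercivity of a(·,·) on H^1_0(-1, 5/2) means a(u, u) ≥ α ||u||_{H^1}² for every u ∈ H^1_0.
The interval has length L = 7/2, and Poincaré/coercivity depend only on L. Here a(u, u) = ∫(u')² + (0)·∫u².
Here c = 0, so a(u,u) = ∫(u')² alone. The condition a(u,u) ≥ α||u||_{H^1}² reads (1−α)∫(u')² ≥ (α−c)∫u². Any admissible α is ≤ 1 (rapidly oscillating u have ∫u²/∫(u')² → 0), and α = 1 would force 0 ≥ (1−c)∫u², impossible since c < 1; so 1−α > 0. By the sharp Poincaré inequality on H^1_0 of an interval of length L, ∫(u')² ≥ (π/L)²∫u² with equality for the first sine mode sin(π(x−x₀)/L) (x₀ the left endpoint), so the inequality holds for all u iff (1−α)(π/L)² ≥ α − c, i.e. α ≤ ((π/L)² + c)/((π/L)² + 1) = (1 + c(L/π)²)/(1 + (L/π)²). (Direct route, valid since c ≤ 0: Poincaré gives c∫u² ≥ c(L/π)²∫(u')², so a(u,u) ≥ (1 + c(L/π)²)∫(u')², while ||u||_{H^1}² ≤ (1 + (L/π)²)∫(u')²; dividing yields the same α.) With (π/L)² = 4*π^2/49 and c = 0, the largest admissible constant is α = ((π/L)² + c)/((π/L)² + 1).
Simplifying, α = 4*π^2/(4*π^2 + 49).


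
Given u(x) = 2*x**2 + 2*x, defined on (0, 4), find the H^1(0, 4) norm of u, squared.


||u||_{H^1}^2 = 28528/15

The H^1 norm (squared) on an interval (0, L) is
  ||u||_{H^1}^2 = ∫_0^L u(x)^2 dx + ∫_0^L u'(x)^2 dx.
Compute u'(x) = 4*x + 2.
Then u(x)^2 = 4*x**4 + 8*x**3 + 4*x**2 and u'(x)^2 = 16*x**2 + 16*x + 4.
Integrate each monomial from 0 to 4 using ∫_0^4 c·x^n dx = c·4^(n+1)/(n+1):
  ∫_0^4 u(x)^2 dx = ∫_0^4 (4*x^4 + 8*x^3 + 4*x^2) dx. Term by term:
    ∫_0^4 4*x^4 dx = 4096/5;  ∫_0^4 8*x^3 dx = 512;  ∫_0^4 4*x^2 dx = 256/3.
  Sum: 4096/5 + 512 + 256/3 = 21248/15.
  ∫_0^4 u'(x)^2 dx = ∫_0^4 (16*x^2 + 16*x + 4) dx. Term by term:
    ∫_0^4 16*x^2 dx = 1024/3;  ∫_0^4 16*x dx = 128;  ∫_0^4 4 dx = 16.
  Sum: 1024/3 + 128 + 16 = 1456/3.
Adding: ||u||_{H^1}^2 = 21248/15 + 1456/3 = 28528/15.


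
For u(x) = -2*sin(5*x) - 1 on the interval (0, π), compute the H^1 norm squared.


||u||_{H^1(0,π)}^2 = 8/5 + 53*π

u'(x) = -10*cos(5*x).
Expand u² and (u')² and integrate term by term on (0, π), using: for integers n ≥ 1, ∫_0^π sin²(nx) dx = ∫_0^π cos²(nx) dx = π/2; for n ≠ n', ∫_0^π sin(nx)sin(n'x) dx = ∫_0^π cos(nx)cos(n'x) dx = 0; and by product-to-sum, ∫_0^π sin(nx)cos(n'x) dx = ½∫_0^π [sin((n+n')x) + sin((n−n')x)] dx, which is 0 when n+n' is even and 2n/(n²−n'²) when n+n' is odd (it need not vanish on (0, π)). For the constant mode: ∫_0^π 1 dx = π, ∫_0^π cos(nx) dx = 0, ∫_0^π sin(nx) dx = (1−(−1)^n)/n.
  u² squared terms: (-1)²·∫1 dx = 1·π = π;  (-2)²·∫sin(5x)² dx = 4·π/2 = 2*π.
  u² cross terms: 2·(-1)·(-2)·∫1·sin(5x) dx = 4·(2/5) = 8/5.
  So ∫_0^π u² dx = π + 2*π + 8/5 = 8/5 + 3*π.
  (u')² squared terms: (-10)²·∫cos(5x)² dx = 100·π/2 = 50*π.
  So ∫_0^π (u')² dx = 50*π.
||u||_{H^1}^2 = (8/5 + 3*π) + (50*π) = 8/5 + 53*π.


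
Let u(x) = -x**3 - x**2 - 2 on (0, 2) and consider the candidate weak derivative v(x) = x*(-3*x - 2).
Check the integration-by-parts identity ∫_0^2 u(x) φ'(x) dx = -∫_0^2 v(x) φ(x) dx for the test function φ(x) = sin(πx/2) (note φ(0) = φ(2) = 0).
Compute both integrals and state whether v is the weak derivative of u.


LHS = -96/π^3 + 32/π, RHS = -96/π^3 + 32/π. Yes, v = u' weakly.

u(x) = -x**3 - x**2 - 2, classical derivative u'(x) = -3*x**2 - 2*x.
φ(x) = sin(πx/2), so φ'(x) = π*cos(π*x/2)/2.
Note φ(0) = φ(2) = 0, so the boundary term u·φ vanishes.
LHS = ∫_0^2 u(x) φ'(x) dx = ∫_0^2 (-π*x^3*cos(π*x/2)/2 - π*x^2*cos(π*x/2)/2 - π*cos(π*x/2)) dx. Term by term:
  ∫_0^2 -π*cos(π*x/2) dx = 0;  ∫_0^2 -π*x^2*cos(π*x/2)/2 dx = 8/π;  ∫_0^2 -π*x^3*cos(π*x/2)/2 dx = -96/π^3 + 24/π.
Sum: 0 + 8/π + -96/π^3 + 24/π = -96/π^3 + 32/π.
So LHS = -96/π^3 + 32/π.
∫_0^2 v(x) φ(x) dx = ∫_0^2 (-3*x^2*sin(π*x/2) - 2*x*sin(π*x/2)) dx. Term by term:
  ∫_0^2 -3*x^2*sin(π*x/2) dx = -24/π + 96/π^3;  ∫_0^2 -2*x*sin(π*x/2) dx = -8/π.
Sum: -24/π + 96/π^3 − 8/π = -32/π + 96/π^3.
So RHS = -∫_0^2 v(x) φ(x) dx = -96/π^3 + 32/π.
LHS = RHS, so the identity holds for this test φ.
Moreover u is smooth here and v(x) = u'(x) = -3*x**2 - 2*x pointwise, so the identity holds for every test function. Hence v is the weak derivative of u.


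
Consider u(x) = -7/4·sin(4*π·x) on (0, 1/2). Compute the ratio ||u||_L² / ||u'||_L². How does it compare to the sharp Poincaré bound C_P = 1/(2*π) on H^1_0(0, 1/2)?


||u||_L² / ||u'||_L² = 1/(4*π) < C_P = 1/(2*π).

u(x) = -7/4·sin(4*π·x), so u'(x) = -7*π*cos(4*π*x).
Writing u(x) = A·sin(kπx/L) with A = -7/4 and k = 2, use ∫_0^L sin²(kπx/L) dx = L/2 and ∫_0^L cos²(kπx/L) dx = L/2.
u² = 49/16·sin²(4*π·x) and (u')² = 49*π^2·cos²(4*π·x), and each of sin², cos² integrates to L/2 = 1/4 over (0, 1/2).
∫_0^1/2 u² dx = 49/64, so ||u||_L² = 7/8.
∫_0^1/2 (u')² dx = 49*π^2/4, so ||u'||_L² = 7*π/2.
Ratio ||u||_L² / ||u'||_L² = 1/(4*π).
Sharp Poincaré constant on H^1_0(0, 1/2) is C_P = L/π = 1/(2*π), achieved by sin(2*π·x).
This is the k = 2 harmonic; the ratio L/(kπ) is strictly less than C_P = L/π, consistent with the sharp inequality ||u||_L² ≤ C_P ||u'||_L².


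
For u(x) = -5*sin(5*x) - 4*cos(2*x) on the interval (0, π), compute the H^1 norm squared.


||u||_{H^1(0,π)}^2 = 2000/21 + 365*π

u'(x) = 8*sin(2*x) - 25*cos(5*x).
Expand u² and (u')² and integrate term by term on (0, π), using: for integers n ≥ 1, ∫_0^π sin²(nx) dx = ∫_0^π cos²(nx) dx = π/2; for n ≠ n', ∫_0^π sin(nx)sin(n'x) dx = ∫_0^π cos(nx)cos(n'x) dx = 0; and by product-to-sum, ∫_0^π sin(nx)cos(n'x) dx = ½∫_0^π [sin((n+n')x) + sin((n−n')x)] dx, which is 0 when n+n' is even and 2n/(n²−n'²) when n+n' is odd (it need not vanish on (0, π)).
  u² squared terms: (-5)²·∫sin(5x)² dx = 25·π/2 = 25*π/2;  (-4)²·∫cos(2x)² dx = 16·π/2 = 8*π.
  u² cross terms: 2·(-5)·(-4)·∫sin(5x)·cos(2x) dx = 40·(10/21) = 400/21.
  So ∫_0^π u² dx = 25*π/2 + 8*π + 400/21 = 400/21 + 41*π/2.
  (u')² squared terms: (-25)²·∫cos(5x)² dx = 625·π/2 = 625*π/2;  (8)²·∫sin(2x)² dx = 64·π/2 = 32*π.
  (u')² cross terms: 2·(-25)·(8)·∫cos(5x)·sin(2x) dx = -400·(-4/21) = 1600/21.
  So ∫_0^π (u')² dx = 625*π/2 + 32*π + 1600/21 = 1600/21 + 689*π/2.
||u||_{H^1}^2 = (400/21 + 41*π/2) + (1600/21 + 689*π/2) = 2000/21 + 365*π.


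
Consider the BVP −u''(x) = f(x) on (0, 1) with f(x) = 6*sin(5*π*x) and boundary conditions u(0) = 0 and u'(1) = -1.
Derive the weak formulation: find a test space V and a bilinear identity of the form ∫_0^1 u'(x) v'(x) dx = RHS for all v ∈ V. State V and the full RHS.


V = {v ∈ H^1(0, 1) : v(0) = 0} (test functions vanish at x = 0 where u is specified); weak form: ∫_0^1 u'v' dx = ∫_0^1 (6*sin(5*π*x)) v dx − v(1) for all v ∈ V.

Multiply both sides by a test function v and integrate from 0 to 1:
  ∫_0^1 −u''(x) v(x) dx = ∫_0^1 f(x) v(x) dx.
Integrate the LHS by parts once:
  ∫_0^1 −u'' v dx = −[u'(x) v(x)]_0^1 + ∫_0^1 u'(x) v'(x) dx.
Thus ∫_0^1 u'(x) v'(x) dx = ∫_0^1 f(x) v(x) dx + [u'(x) v(x)]_0^1.
Choose V so that boundary terms are either known or forced to vanish.
Mixed BC: u(0) = 0 (Dirichlet) and u'(1) = -1 (Neumann). Define V = {v ∈ H^1(0, 1) : v(0) = 0}. Then [u' v]_0^1 = u'(1)·v(1) − u'(0)·0 = − v(1).
Weak formulation: find u (satisfying any essential BC) such that ∫_0^1 u'(x) v'(x) dx = ∫_0^1 f v dx − v(1) for all v ∈ V (Dirichlet at 0 absorbed into V; Neumann datum at x = 1 contributes the boundary term).
Substituting f(x) = 6*sin(5*π*x), the right-hand side is ∫_0^1 (6*sin(5*π*x)) v dx − v(1).


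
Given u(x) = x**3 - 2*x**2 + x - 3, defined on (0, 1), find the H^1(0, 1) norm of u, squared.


||u||_{H^1}^2 = 121/14

The H^1 norm (squared) on an interval (0, L) is
  ||u||_{H^1}^2 = ∫_0^L u(x)^2 dx + ∫_0^L u'(x)^2 dx.
Compute u'(x) = 3*x**2 - 4*x + 1.
Then u(x)^2 = x**6 - 4*x**5 + 6*x**4 - 10*x**3 + 13*x**2 - 6*x + 9 and u'(x)^2 = 9*x**4 - 24*x**3 + 22*x**2 - 8*x + 1.
Integrate each monomial from 0 to 1 using ∫_0^1 c·x^n dx = c·1^(n+1)/(n+1):
  ∫_0^1 u(x)^2 dx = ∫_0^1 (x^6 - 4*x^5 + 6*x^4 - 10*x^3 + 13*x^2 - 6*x + 9) dx. Term by term:
    ∫_0^1 x^6 dx = 1/7;  ∫_0^1 -4*x^5 dx = -2/3;  ∫_0^1 6*x^4 dx = 6/5;
    ∫_0^1 -10*x^3 dx = -5/2;  ∫_0^1 13*x^2 dx = 13/3;  ∫_0^1 -6*x dx = -3;
    ∫_0^1 9 dx = 9.
  Sum: 1/7 − 2/3 + 6/5 − 5/2 + 13/3 − 3 + 9 = 1787/210.
  ∫_0^1 u'(x)^2 dx = ∫_0^1 (9*x^4 - 24*x^3 + 22*x^2 - 8*x + 1) dx. Term by term:
    ∫_0^1 9*x^4 dx = 9/5;  ∫_0^1 -24*x^3 dx = -6;  ∫_0^1 22*x^2 dx = 22/3;
    ∫_0^1 -8*x dx = -4;  ∫_0^1 1 dx = 1.
  Sum: 9/5 − 6 + 22/3 − 4 + 1 = 2/15.
Adding: ||u||_{H^1}^2 = 1787/210 + 2/15 = 121/14.


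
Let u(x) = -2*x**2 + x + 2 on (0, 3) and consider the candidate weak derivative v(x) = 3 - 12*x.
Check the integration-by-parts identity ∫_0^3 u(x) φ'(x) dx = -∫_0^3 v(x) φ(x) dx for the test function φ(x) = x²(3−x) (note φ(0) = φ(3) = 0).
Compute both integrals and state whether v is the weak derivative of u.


LHS = 837/20, RHS = 2511/20. No, v is not the weak derivative of u.

u(x) = -2*x**2 + x + 2, classical derivative u'(x) = 1 - 4*x.
φ(x) = x²(3−x), so φ'(x) = 3*x*(2 - x).
Note φ(0) = φ(3) = 0, so the boundary term u·φ vanishes.
LHS = ∫_0^3 u(x) φ'(x) dx = ∫_0^3 (6*x^4 - 15*x^3 + 12*x) dx. Term by term:
  ∫_0^3 6*x^4 dx = 1458/5;  ∫_0^3 -15*x^3 dx = -1215/4;  ∫_0^3 12*x dx = 54.
Sum: 1458/5 − 1215/4 + 54 = 837/20.
So LHS = 837/20.
∫_0^3 v(x) φ(x) dx = ∫_0^3 (12*x^4 - 39*x^3 + 9*x^2) dx. Term by term:
  ∫_0^3 12*x^4 dx = 2916/5;  ∫_0^3 -39*x^3 dx = -3159/4;  ∫_0^3 9*x^2 dx = 81.
Sum: 2916/5 − 3159/4 + 81 = -2511/20.
So RHS = -∫_0^3 v(x) φ(x) dx = 2511/20.
LHS − RHS = -837/10 ≠ 0, so the identity fails.
(For a valid weak derivative the identity must hold for EVERY test function, in particular this one. The failure shows v is NOT the weak derivative of u.)
Correct weak derivative would be u'(x) = 1 - 4*x.


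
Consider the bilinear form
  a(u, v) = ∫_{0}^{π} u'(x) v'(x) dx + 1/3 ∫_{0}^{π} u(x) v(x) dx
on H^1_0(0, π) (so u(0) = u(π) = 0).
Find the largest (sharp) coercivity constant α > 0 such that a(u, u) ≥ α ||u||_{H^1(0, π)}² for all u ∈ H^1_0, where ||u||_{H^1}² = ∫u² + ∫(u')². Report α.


α = 2/3

Coercivity of a(·,·) on H^1_0(0, π) means a(u, u) ≥ α ||u||_{H^1}² for every u ∈ H^1_0.
The interval has length L = π, and Poincaré/coercivity depend only on L. Here a(u, u) = ∫(u')² + (1/3)·∫u².
Here 0 < c = 1/3 < 1. The condition a(u,u) ≥ α||u||_{H^1}² reads (1−α)∫(u')² ≥ (α−c)∫u². Any admissible α is ≤ 1 (rapidly oscillating u have ∫u²/∫(u')² → 0), and α = 1 would force 0 ≥ (1−c)∫u², impossible since c < 1; so 1−α > 0. By the sharp Poincaré inequality on H^1_0 of an interval of length L, ∫(u')² ≥ (π/L)²∫u² with equality for the first sine mode sin(π(x−x₀)/L) (x₀ the left endpoint), so the inequality holds for all u iff (1−α)(π/L)² ≥ α − c, i.e. α ≤ ((π/L)² + c)/((π/L)² + 1) = (1 + c(L/π)²)/(1 + (L/π)²). With (π/L)² = 1 and c = 1/3, the largest admissible constant is α = ((π/L)² + c)/((π/L)² + 1).
Simplifying, α = 2/3.


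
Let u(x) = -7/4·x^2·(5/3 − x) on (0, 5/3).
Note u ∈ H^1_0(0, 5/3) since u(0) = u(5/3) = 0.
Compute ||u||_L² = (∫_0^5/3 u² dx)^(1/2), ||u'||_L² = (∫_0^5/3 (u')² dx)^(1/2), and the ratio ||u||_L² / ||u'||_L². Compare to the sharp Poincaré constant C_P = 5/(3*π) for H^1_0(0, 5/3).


||u||_L² / ||u'||_L² = 5*sqrt(14)/42 < C_P = 5/(3*π).

u(x) = -7/4·x^2·(5/3 − x), so u'(x) = 7*x*(9*x - 10)/12.
u(x) = -7/4·x^2·(5/3 − x) vanishes at x = 0 and x = 5/3, so u ∈ H^1_0(0, 5/3). Differentiate via the product rule and integrate the resulting polynomials term by term.
  ∫_0^5/3 u² dx = ∫_0^5/3 (49*x^6/16 - 245*x^5/24 + 1225*x^4/144) dx. Term by term:
    ∫_0^5/3 49*x^6/16 dx = 546875/34992;  ∫_0^5/3 -245*x^5/24 dx = -3828125/104976;  ∫_0^5/3 1225*x^4/144 dx = 765625/34992.
  Sum: 546875/34992 − 3828125/104976 + 765625/34992 = 109375/104976.
  ∫_0^5/3 (u')² dx = ∫_0^5/3 (441*x^4/16 - 245*x^3/4 + 1225*x^2/36) dx. Term by term:
    ∫_0^5/3 441*x^4/16 dx = 30625/432;  ∫_0^5/3 -245*x^3/4 dx = -153125/1296;  ∫_0^5/3 1225*x^2/36 dx = 153125/2916.
  Sum: 30625/432 − 153125/1296 + 153125/2916 = 30625/5832.
∫_0^5/3 u² dx = 109375/104976, so ||u||_L² = 125*sqrt(7)/324.
∫_0^5/3 (u')² dx = 30625/5832, so ||u'||_L² = 175*sqrt(2)/108.
Ratio ||u||_L² / ||u'||_L² = 5*sqrt(14)/42.
Sharp Poincaré constant on H^1_0(0, 5/3) is C_P = L/π = 5/(3*π), achieved by sin(3*π/5·x).
A polynomial bump cannot attain the sharp Poincaré constant (only the first sine eigenfunction does), so the ratio is strictly less than C_P, consistent with ||u||_L² ≤ C_P ||u'||_L².


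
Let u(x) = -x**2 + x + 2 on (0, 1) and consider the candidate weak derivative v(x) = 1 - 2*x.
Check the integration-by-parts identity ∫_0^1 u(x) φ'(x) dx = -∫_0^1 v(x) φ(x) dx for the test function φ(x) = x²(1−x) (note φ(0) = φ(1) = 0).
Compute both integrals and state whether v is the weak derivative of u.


LHS = 1/60, RHS = 1/60. Yes, v = u' weakly.

u(x) = -x**2 + x + 2, classical derivative u'(x) = 1 - 2*x.
φ(x) = x²(1−x), so φ'(x) = x*(2 - 3*x).
Note φ(0) = φ(1) = 0, so the boundary term u·φ vanishes.
LHS = ∫_0^1 u(x) φ'(x) dx = ∫_0^1 (3*x^4 - 5*x^3 - 4*x^2 + 4*x) dx. Term by term:
  ∫_0^1 3*x^4 dx = 3/5;  ∫_0^1 -5*x^3 dx = -5/4;  ∫_0^1 -4*x^2 dx = -4/3;
  ∫_0^1 4*x dx = 2.
Sum: 3/5 − 5/4 − 4/3 + 2 = 1/60.
So LHS = 1/60.
∫_0^1 v(x) φ(x) dx = ∫_0^1 (2*x^4 - 3*x^3 + x^2) dx. Term by term:
  ∫_0^1 2*x^4 dx = 2/5;  ∫_0^1 -3*x^3 dx = -3/4;  ∫_0^1 x^2 dx = 1/3.
Sum: 2/5 − 3/4 + 1/3 = -1/60.
So RHS = -∫_0^1 v(x) φ(x) dx = 1/60.
LHS = RHS, so the identity holds for this test φ.
Moreover u is smooth here and v(x) = u'(x) = 1 - 2*x pointwise, so the identity holds for every test function. Hence v is the weak derivative of u.


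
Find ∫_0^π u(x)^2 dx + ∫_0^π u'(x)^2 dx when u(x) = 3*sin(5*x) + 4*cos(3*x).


||u||_{H^1(0,π)}^2 = 197*π

u'(x) = -12*sin(3*x) + 15*cos(5*x).
Expand u² and (u')² and integrate term by term on (0, π), using: for integers n ≥ 1, ∫_0^π sin²(nx) dx = ∫_0^π cos²(nx) dx = π/2; for n ≠ n', ∫_0^π sin(nx)sin(n'x) dx = ∫_0^π cos(nx)cos(n'x) dx = 0; and by product-to-sum, ∫_0^π sin(nx)cos(n'x) dx = ½∫_0^π [sin((n+n')x) + sin((n−n')x)] dx, which is 0 when n+n' is even and 2n/(n²−n'²) when n+n' is odd (it need not vanish on (0, π)).
  u² squared terms: (3)²·∫sin(5x)² dx = 9·π/2 = 9*π/2;  (4)²·∫cos(3x)² dx = 16·π/2 = 8*π.
  u² cross terms: 2·(3)·(4)·∫sin(5x)·cos(3x) dx = 24·(0) = 0.
  So ∫_0^π u² dx = 9*π/2 + 8*π + 0 = 25*π/2.
  (u')² squared terms: (-12)²·∫sin(3x)² dx = 144·π/2 = 72*π;  (15)²·∫cos(5x)² dx = 225·π/2 = 225*π/2.
  (u')² cross terms: 2·(-12)·(15)·∫sin(3x)·cos(5x) dx = -360·(0) = 0.
  So ∫_0^π (u')² dx = 72*π + 225*π/2 + 0 = 369*π/2.
||u||_{H^1}^2 = (25*π/2) + (369*π/2) = 197*π.


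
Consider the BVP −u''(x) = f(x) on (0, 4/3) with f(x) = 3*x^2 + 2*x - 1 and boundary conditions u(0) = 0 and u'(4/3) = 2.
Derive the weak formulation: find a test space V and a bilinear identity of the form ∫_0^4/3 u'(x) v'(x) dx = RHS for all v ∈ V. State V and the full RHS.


V = {v ∈ H^1(0, 4/3) : v(0) = 0} (test functions vanish at x = 0 where u is specified); weak form: ∫_0^4/3 u'v' dx = ∫_0^4/3 (3*x^2 + 2*x - 1) v dx + 2·v(4/3) for all v ∈ V.

Multiply both sides by a test function v and integrate from 0 to 4/3:
  ∫_0^4/3 −u''(x) v(x) dx = ∫_0^4/3 f(x) v(x) dx.
Integrate the LHS by parts once:
  ∫_0^4/3 −u'' v dx = −[u'(x) v(x)]_0^4/3 + ∫_0^4/3 u'(x) v'(x) dx.
Thus ∫_0^4/3 u'(x) v'(x) dx = ∫_0^4/3 f(x) v(x) dx + [u'(x) v(x)]_0^4/3.
Choose V so that boundary terms are either known or forced to vanish.
Mixed BC: u(0) = 0 (Dirichlet) and u'(4/3) = 2 (Neumann). Define V = {v ∈ H^1(0, 4/3) : v(0) = 0}. Then [u' v]_0^4/3 = u'(4/3)·v(4/3) − u'(0)·0 = 2·v(4/3).
Weak formulation: find u (satisfying any essential BC) such that ∫_0^4/3 u'(x) v'(x) dx = ∫_0^4/3 f v dx + 2·v(4/3) for all v ∈ V (Dirichlet at 0 absorbed into V; Neumann datum at x = 4/3 contributes the boundary term).
Substituting f(x) = 3*x^2 + 2*x - 1, the right-hand side is ∫_0^4/3 (3*x^2 + 2*x - 1) v dx + 2·v(4/3).


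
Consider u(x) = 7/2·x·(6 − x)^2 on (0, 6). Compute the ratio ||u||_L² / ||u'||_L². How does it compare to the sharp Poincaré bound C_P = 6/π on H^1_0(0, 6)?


||u||_L² / ||u'||_L² = 3*sqrt(14)/7 < C_P = 6/π.

u(x) = 7/2·x·(6 − x)^2, so u'(x) = 21*(x/2 - 3)*(x - 2).
u(x) = 7/2·x·(6 − x)^2 vanishes at x = 0 and x = 6, so u ∈ H^1_0(0, 6). Differentiate via the product rule and integrate the resulting polynomials term by term.
  ∫_0^6 u² dx = ∫_0^6 (49*x^6/4 - 294*x^5 + 2646*x^4 - 10584*x^3 + 15876*x^2) dx. Term by term:
    ∫_0^6 49*x^6/4 dx = 489888;  ∫_0^6 -294*x^5 dx = -2286144;  ∫_0^6 2646*x^4 dx = 20575296/5;
    ∫_0^6 -10584*x^3 dx = -3429216;  ∫_0^6 15876*x^2 dx = 1143072.
  Sum: 489888 − 2286144 + 20575296/5 − 3429216 + 1143072 = 163296/5.
  ∫_0^6 (u')² dx = ∫_0^6 (441*x^4/4 - 1764*x^3 + 9702*x^2 - 21168*x + 15876) dx. Term by term:
    ∫_0^6 441*x^4/4 dx = 857304/5;  ∫_0^6 -1764*x^3 dx = -571536;  ∫_0^6 9702*x^2 dx = 698544;
    ∫_0^6 -21168*x dx = -381024;  ∫_0^6 15876 dx = 95256.
  Sum: 857304/5 − 571536 + 698544 − 381024 + 95256 = 63504/5.
∫_0^6 u² dx = 163296/5, so ||u||_L² = 108*sqrt(70)/5.
∫_0^6 (u')² dx = 63504/5, so ||u'||_L² = 252*sqrt(5)/5.
Ratio ||u||_L² / ||u'||_L² = 3*sqrt(14)/7.
Sharp Poincaré constant on H^1_0(0, 6) is C_P = L/π = 6/π, achieved by sin(π/6·x).
A polynomial bump cannot attain the sharp Poincaré constant (only the first sine eigenfunction does), so the ratio is strictly less than C_P, consistent with ||u||_L² ≤ C_P ||u'||_L².


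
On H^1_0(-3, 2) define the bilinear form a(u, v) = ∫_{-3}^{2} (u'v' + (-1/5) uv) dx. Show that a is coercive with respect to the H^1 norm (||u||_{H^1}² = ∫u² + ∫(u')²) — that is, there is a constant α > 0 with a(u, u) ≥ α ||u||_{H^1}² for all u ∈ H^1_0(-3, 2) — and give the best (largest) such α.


α = (-5 + π^2)/(π^2 + 25)

Coercivity of a(·,·) on H^1_0(-3, 2) means a(u, u) ≥ α ||u||_{H^1}² for every u ∈ H^1_0.
The interval has length L = 5, and Poincaré/coercivity depend only on L. Here a(u, u) = ∫(u')² + (-1/5)·∫u².
Here c = -1/5 < 0 with |c| < (π/L)² = π^2/25, so coercivity still holds. The condition a(u,u) ≥ α||u||_{H^1}² reads (1−α)∫(u')² ≥ (α−c)∫u². Any admissible α is ≤ 1 (rapidly oscillating u have ∫u²/∫(u')² → 0), and α = 1 would force 0 ≥ (1−c)∫u², impossible since c < 1; so 1−α > 0. By the sharp Poincaré inequality on H^1_0 of an interval of length L, ∫(u')² ≥ (π/L)²∫u² with equality for the first sine mode sin(π(x−x₀)/L) (x₀ the left endpoint), so the inequality holds for all u iff (1−α)(π/L)² ≥ α − c, i.e. α ≤ ((π/L)² + c)/((π/L)² + 1) = (1 + c(L/π)²)/(1 + (L/π)²). (Direct route, valid since c ≤ 0: Poincaré gives c∫u² ≥ c(L/π)²∫(u')², so a(u,u) ≥ (1 + c(L/π)²)∫(u')², while ||u||_{H^1}² ≤ (1 + (L/π)²)∫(u')²; dividing yields the same α.) With (π/L)² = π^2/25 and c = -1/5, the largest admissible constant is α = ((π/L)² + c)/((π/L)² + 1).
Simplifying, α = (-5 + π^2)/(π^2 + 25).


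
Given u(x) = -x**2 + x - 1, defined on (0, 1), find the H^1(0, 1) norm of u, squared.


||u||_{H^1}^2 = 31/30

The H^1 norm (squared) on an interval (0, L) is
  ||u||_{H^1}^2 = ∫_0^L u(x)^2 dx + ∫_0^L u'(x)^2 dx.
Compute u'(x) = 1 - 2*x.
Then u(x)^2 = x**4 - 2*x**3 + 3*x**2 - 2*x + 1 and u'(x)^2 = 4*x**2 - 4*x + 1.
Integrate each monomial from 0 to 1 using ∫_0^1 c·x^n dx = c·1^(n+1)/(n+1):
  ∫_0^1 u(x)^2 dx = ∫_0^1 (x^4 - 2*x^3 + 3*x^2 - 2*x + 1) dx. Term by term:
    ∫_0^1 x^4 dx = 1/5;  ∫_0^1 -2*x^3 dx = -1/2;  ∫_0^1 3*x^2 dx = 1;
    ∫_0^1 -2*x dx = -1;  ∫_0^1 1 dx = 1.
  Sum: 1/5 − 1/2 + 1 − 1 + 1 = 7/10.
  ∫_0^1 u'(x)^2 dx = ∫_0^1 (4*x^2 - 4*x + 1) dx. Term by term:
    ∫_0^1 4*x^2 dx = 4/3;  ∫_0^1 -4*x dx = -2;  ∫_0^1 1 dx = 1.
  Sum: 4/3 − 2 + 1 = 1/3.
Adding: ||u||_{H^1}^2 = 7/10 + 1/3 = 31/30.


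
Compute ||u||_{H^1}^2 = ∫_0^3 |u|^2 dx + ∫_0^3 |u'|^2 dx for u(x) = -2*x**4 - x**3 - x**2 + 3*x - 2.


||u||_{H^1}^2 = 1382289/35

The H^1 norm (squared) on an interval (0, L) is
  ||u||_{H^1}^2 = ∫_0^L u(x)^2 dx + ∫_0^L u'(x)^2 dx.
Compute u'(x) = -8*x**3 - 3*x**2 - 2*x + 3.
Then u(x)^2 = 4*x**8 + 4*x**7 + 5*x**6 - 10*x**5 + 3*x**4 - 2*x**3 + 13*x**2 - 12*x + 4 and u'(x)^2 = 64*x**6 + 48*x**5 + 41*x**4 - 36*x**3 - 14*x**2 - 12*x + 9.
Integrate each monomial from 0 to 3 using ∫_0^3 c·x^n dx = c·3^(n+1)/(n+1):
  ∫_0^3 u(x)^2 dx = ∫_0^3 (4*x^8 + 4*x^7 + 5*x^6 - 10*x^5 + 3*x^4 - 2*x^3 + 13*x^2 - 12*x + 4) dx. Term by term:
    ∫_0^3 4*x^8 dx = 8748;  ∫_0^3 4*x^7 dx = 6561/2;  ∫_0^3 5*x^6 dx = 10935/7;
    ∫_0^3 -10*x^5 dx = -1215;  ∫_0^3 3*x^4 dx = 729/5;  ∫_0^3 -2*x^3 dx = -81/2;
    ∫_0^3 13*x^2 dx = 117;  ∫_0^3 -12*x dx = -54;  ∫_0^3 4 dx = 12.
  Sum: 8748 + 6561/2 + 10935/7 − 1215 + 729/5 − 81/2 + 117 − 54 + 12 = 439458/35.
  ∫_0^3 u'(x)^2 dx = ∫_0^3 (64*x^6 + 48*x^5 + 41*x^4 - 36*x^3 - 14*x^2 - 12*x + 9) dx. Term by term:
    ∫_0^3 64*x^6 dx = 139968/7;  ∫_0^3 48*x^5 dx = 5832;  ∫_0^3 41*x^4 dx = 9963/5;
    ∫_0^3 -36*x^3 dx = -729;  ∫_0^3 -14*x^2 dx = -126;  ∫_0^3 -12*x dx = -54;
    ∫_0^3 9 dx = 27.
  Sum: 139968/7 + 5832 + 9963/5 − 729 − 126 − 54 + 27 = 942831/35.
Adding: ||u||_{H^1}^2 = 439458/35 + 942831/35 = 1382289/35.


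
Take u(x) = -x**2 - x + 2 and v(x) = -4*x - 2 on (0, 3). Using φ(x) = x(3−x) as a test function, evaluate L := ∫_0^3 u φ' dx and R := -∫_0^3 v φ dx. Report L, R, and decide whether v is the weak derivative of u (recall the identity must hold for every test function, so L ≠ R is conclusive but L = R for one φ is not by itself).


LHS = 18, RHS = 36. No, v is not the weak derivative of u.

u(x) = -x**2 - x + 2, classical derivative u'(x) = -2*x - 1.
φ(x) = x(3−x), so φ'(x) = 3 - 2*x.
Note φ(0) = φ(3) = 0, so the boundary term u·φ vanishes.
LHS = ∫_0^3 u(x) φ'(x) dx = ∫_0^3 (2*x^3 - x^2 - 7*x + 6) dx. Term by term:
  ∫_0^3 2*x^3 dx = 81/2;  ∫_0^3 -x^2 dx = -9;  ∫_0^3 -7*x dx = -63/2;
  ∫_0^3 6 dx = 18.
Sum: 81/2 − 9 − 63/2 + 18 = 18.
So LHS = 18.
∫_0^3 v(x) φ(x) dx = ∫_0^3 (4*x^3 - 10*x^2 - 6*x) dx. Term by term:
  ∫_0^3 4*x^3 dx = 81;  ∫_0^3 -10*x^2 dx = -90;  ∫_0^3 -6*x dx = -27.
Sum: 81 − 90 − 27 = -36.
So RHS = -∫_0^3 v(x) φ(x) dx = 36.
LHS − RHS = -18 ≠ 0, so the identity fails.
(For a valid weak derivative the identity must hold for EVERY test function, in particular this one. The failure shows v is NOT the weak derivative of u.)
Correct weak derivative would be u'(x) = -2*x - 1.


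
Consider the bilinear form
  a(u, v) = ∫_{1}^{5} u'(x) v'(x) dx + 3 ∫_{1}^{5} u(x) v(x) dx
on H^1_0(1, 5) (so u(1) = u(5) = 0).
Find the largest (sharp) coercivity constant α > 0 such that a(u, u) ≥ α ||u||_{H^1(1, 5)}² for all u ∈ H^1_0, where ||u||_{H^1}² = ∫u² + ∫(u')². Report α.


α = 1

Coercivity of a(·,·) on H^1_0(1, 5) means a(u, u) ≥ α ||u||_{H^1}² for every u ∈ H^1_0.
The interval has length L = 4, and Poincaré/coercivity depend only on L. Here a(u, u) = ∫(u')² + (3)·∫u².
Here c = 3 ≥ 1, so a(u,u) = ∫(u')² + c∫u² ≥ ∫(u')² + ∫u² = ||u||_{H^1}², i.e. α = 1 works. No larger α is possible: a(u,u) ≥ α||u||_{H^1}² means (1−α)∫(u')² ≥ (α−c)∫u², and for the modes u_n = sin(nπ(x−x₀)/L) (x₀ the left endpoint) one has ∫u_n²/∫(u_n')² = (L/(nπ))² → 0, so a(u_n,u_n)/||u_n||_{H^1}² → 1. Hence the optimal constant is α = 1.
Therefore α = 1.


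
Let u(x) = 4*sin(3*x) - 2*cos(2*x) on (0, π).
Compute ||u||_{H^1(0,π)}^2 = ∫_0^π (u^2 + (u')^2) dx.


||u||_{H^1(0,π)}^2 = -96 + 90*π

u'(x) = 4*sin(2*x) + 12*cos(3*x).
Expand u² and (u')² and integrate term by term on (0, π), using: for integers n ≥ 1, ∫_0^π sin²(nx) dx = ∫_0^π cos²(nx) dx = π/2; for n ≠ n', ∫_0^π sin(nx)sin(n'x) dx = ∫_0^π cos(nx)cos(n'x) dx = 0; and by product-to-sum, ∫_0^π sin(nx)cos(n'x) dx = ½∫_0^π [sin((n+n')x) + sin((n−n')x)] dx, which is 0 when n+n' is even and 2n/(n²−n'²) when n+n' is odd (it need not vanish on (0, π)).
  u² squared terms: (-2)²·∫cos(2x)² dx = 4·π/2 = 2*π;  (4)²·∫sin(3x)² dx = 16·π/2 = 8*π.
  u² cross terms: 2·(-2)·(4)·∫cos(2x)·sin(3x) dx = -16·(6/5) = -96/5.
  So ∫_0^π u² dx = 2*π + 8*π − 96/5 = -96/5 + 10*π.
  (u')² squared terms: (4)²·∫sin(2x)² dx = 16·π/2 = 8*π;  (12)²·∫cos(3x)² dx = 144·π/2 = 72*π.
  (u')² cross terms: 2·(4)·(12)·∫sin(2x)·cos(3x) dx = 96·(-4/5) = -384/5.
  So ∫_0^π (u')² dx = 8*π + 72*π − 384/5 = -384/5 + 80*π.
||u||_{H^1}^2 = (-96/5 + 10*π) + (-384/5 + 80*π) = -96 + 90*π.


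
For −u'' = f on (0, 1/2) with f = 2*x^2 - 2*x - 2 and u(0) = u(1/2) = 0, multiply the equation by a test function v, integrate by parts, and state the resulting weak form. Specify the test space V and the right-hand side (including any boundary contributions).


V = H^1_0(0, 1/2) (so v(0) = v(1/2) = 0); weak form: ∫_0^1/2 u'v' dx = ∫_0^1/2 (2*x^2 - 2*x - 2) v dx for all v ∈ V.

Multiply both sides by a test function v and integrate from 0 to 1/2:
  ∫_0^1/2 −u''(x) v(x) dx = ∫_0^1/2 f(x) v(x) dx.
Integrate the LHS by parts once:
  ∫_0^1/2 −u'' v dx = −[u'(x) v(x)]_0^1/2 + ∫_0^1/2 u'(x) v'(x) dx.
Thus ∫_0^1/2 u'(x) v'(x) dx = ∫_0^1/2 f(x) v(x) dx + [u'(x) v(x)]_0^1/2.
Choose V so that boundary terms are either known or forced to vanish.
u is Dirichlet: u(0) = u(1/2) = 0. Let V = H^1_0(0, 1/2); then v(0) = v(1/2) = 0, and [u' v]_0^1/2 = 0.
Weak formulation: find u (satisfying any essential BC) such that ∫_0^1/2 u'(x) v'(x) dx = ∫_0^1/2 f v dx for all v ∈ V.
Substituting f(x) = 2*x^2 - 2*x - 2, the right-hand side is ∫_0^1/2 (2*x^2 - 2*x - 2) v dx.


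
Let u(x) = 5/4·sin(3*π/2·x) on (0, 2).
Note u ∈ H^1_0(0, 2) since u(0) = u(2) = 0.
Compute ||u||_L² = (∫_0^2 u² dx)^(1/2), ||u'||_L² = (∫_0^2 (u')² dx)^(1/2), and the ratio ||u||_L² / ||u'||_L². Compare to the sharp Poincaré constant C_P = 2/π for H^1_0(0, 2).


||u||_L² / ||u'||_L² = 2/(3*π) < C_P = 2/π.

u(x) = 5/4·sin(3*π/2·x), so u'(x) = 15*π*cos(3*π*x/2)/8.
Writing u(x) = A·sin(kπx/L) with A = 5/4 and k = 3, use ∫_0^L sin²(kπx/L) dx = L/2 and ∫_0^L cos²(kπx/L) dx = L/2.
u² = 25/16·sin²(3*π/2·x) and (u')² = 225*π^2/64·cos²(3*π/2·x), and each of sin², cos² integrates to L/2 = 1 over (0, 2).
∫_0^2 u² dx = 25/16, so ||u||_L² = 5/4.
∫_0^2 (u')² dx = 225*π^2/64, so ||u'||_L² = 15*π/8.
Ratio ||u||_L² / ||u'||_L² = 2/(3*π).
Sharp Poincaré constant on H^1_0(0, 2) is C_P = L/π = 2/π, achieved by sin(π/2·x).
This is the k = 3 harmonic; the ratio L/(kπ) is strictly less than C_P = L/π, consistent with the sharp inequality ||u||_L² ≤ C_P ||u'||_L².


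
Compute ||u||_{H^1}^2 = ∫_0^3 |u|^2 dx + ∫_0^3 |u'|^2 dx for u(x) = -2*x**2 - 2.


||u||_{H^1}^2 = 2112/5

The H^1 norm (squared) on an interval (0, L) is
  ||u||_{H^1}^2 = ∫_0^L u(x)^2 dx + ∫_0^L u'(x)^2 dx.
Compute u'(x) = -4*x.
Then u(x)^2 = 4*x**4 + 8*x**2 + 4 and u'(x)^2 = 16*x**2.
Integrate each monomial from 0 to 3 using ∫_0^3 c·x^n dx = c·3^(n+1)/(n+1):
  ∫_0^3 u(x)^2 dx = ∫_0^3 (4*x^4 + 8*x^2 + 4) dx. Term by term:
    ∫_0^3 4*x^4 dx = 972/5;  ∫_0^3 8*x^2 dx = 72;  ∫_0^3 4 dx = 12.
  Sum: 972/5 + 72 + 12 = 1392/5.
  ∫_0^3 u'(x)^2 dx = ∫_0^3 (16*x^2) dx. Term by term:
    ∫_0^3 16*x^2 dx = 144.
Adding: ||u||_{H^1}^2 = 1392/5 + 144 = 2112/5.


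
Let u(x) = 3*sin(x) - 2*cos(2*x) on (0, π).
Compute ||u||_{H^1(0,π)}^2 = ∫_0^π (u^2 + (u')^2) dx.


||u||_{H^1(0,π)}^2 = 40 + 19*π

u'(x) = 4*sin(2*x) + 3*cos(x).
Expand u² and (u')² and integrate term by term on (0, π), using: for integers n ≥ 1, ∫_0^π sin²(nx) dx = ∫_0^π cos²(nx) dx = π/2; for n ≠ n', ∫_0^π sin(nx)sin(n'x) dx = ∫_0^π cos(nx)cos(n'x) dx = 0; and by product-to-sum, ∫_0^π sin(nx)cos(n'x) dx = ½∫_0^π [sin((n+n')x) + sin((n−n')x)] dx, which is 0 when n+n' is even and 2n/(n²−n'²) when n+n' is odd (it need not vanish on (0, π)).
  u² squared terms: (-2)²·∫cos(2x)² dx = 4·π/2 = 2*π;  (3)²·∫sin(x)² dx = 9·π/2 = 9*π/2.
  u² cross terms: 2·(-2)·(3)·∫cos(2x)·sin(x) dx = -12·(-2/3) = 8.
  So ∫_0^π u² dx = 2*π + 9*π/2 + 8 = 8 + 13*π/2.
  (u')² squared terms: (3)²·∫cos(x)² dx = 9·π/2 = 9*π/2;  (4)²·∫sin(2x)² dx = 16·π/2 = 8*π.
  (u')² cross terms: 2·(3)·(4)·∫cos(x)·sin(2x) dx = 24·(4/3) = 32.
  So ∫_0^π (u')² dx = 9*π/2 + 8*π + 32 = 32 + 25*π/2.
||u||_{H^1}^2 = (8 + 13*π/2) + (32 + 25*π/2) = 40 + 19*π.


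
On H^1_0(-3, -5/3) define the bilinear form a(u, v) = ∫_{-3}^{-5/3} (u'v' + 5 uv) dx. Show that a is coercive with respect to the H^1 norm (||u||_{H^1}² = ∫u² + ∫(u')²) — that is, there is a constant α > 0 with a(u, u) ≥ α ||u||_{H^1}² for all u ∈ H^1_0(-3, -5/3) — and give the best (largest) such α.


α = 1

Coercivity of a(·,·) on H^1_0(-3, -5/3) means a(u, u) ≥ α ||u||_{H^1}² for every u ∈ H^1_0.
The interval has length L = 4/3, and Poincaré/coercivity depend only on L. Here a(u, u) = ∫(u')² + (5)·∫u².
Here c = 5 ≥ 1, so a(u,u) = ∫(u')² + c∫u² ≥ ∫(u')² + ∫u² = ||u||_{H^1}², i.e. α = 1 works. No larger α is possible: a(u,u) ≥ α||u||_{H^1}² means (1−α)∫(u')² ≥ (α−c)∫u², and for the modes u_n = sin(nπ(x−x₀)/L) (x₀ the left endpoint) one has ∫u_n²/∫(u_n')² = (L/(nπ))² → 0, so a(u_n,u_n)/||u_n||_{H^1}² → 1. Hence the optimal constant is α = 1.
Therefore α = 1.


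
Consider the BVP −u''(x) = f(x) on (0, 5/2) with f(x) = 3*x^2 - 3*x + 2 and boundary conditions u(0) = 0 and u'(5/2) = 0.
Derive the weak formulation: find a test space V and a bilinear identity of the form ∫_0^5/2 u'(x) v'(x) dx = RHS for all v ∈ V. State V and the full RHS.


V = {v ∈ H^1(0, 5/2) : v(0) = 0} (test functions vanish at x = 0 where u is specified); weak form: ∫_0^5/2 u'v' dx = ∫_0^5/2 (3*x^2 - 3*x + 2) v dx for all v ∈ V.

Multiply both sides by a test function v and integrate from 0 to 5/2:
  ∫_0^5/2 −u''(x) v(x) dx = ∫_0^5/2 f(x) v(x) dx.
Integrate the LHS by parts once:
  ∫_0^5/2 −u'' v dx = −[u'(x) v(x)]_0^5/2 + ∫_0^5/2 u'(x) v'(x) dx.
Thus ∫_0^5/2 u'(x) v'(x) dx = ∫_0^5/2 f(x) v(x) dx + [u'(x) v(x)]_0^5/2.
Choose V so that boundary terms are either known or forced to vanish.
Mixed BC: u(0) = 0 (Dirichlet) and u'(5/2) = 0 (Neumann). Define V = {v ∈ H^1(0, 5/2) : v(0) = 0}. Then [u' v]_0^5/2 = u'(5/2)·v(5/2) − u'(0)·0 = 0.
Weak formulation: find u (satisfying any essential BC) such that ∫_0^5/2 u'(x) v'(x) dx = ∫_0^5/2 f v dx for all v ∈ V (Dirichlet at 0 absorbed into V; the Neumann datum at x = 5/2 is zero, so no boundary term remains).
Substituting f(x) = 3*x^2 - 3*x + 2, the right-hand side is ∫_0^5/2 (3*x^2 - 3*x + 2) v dx.
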